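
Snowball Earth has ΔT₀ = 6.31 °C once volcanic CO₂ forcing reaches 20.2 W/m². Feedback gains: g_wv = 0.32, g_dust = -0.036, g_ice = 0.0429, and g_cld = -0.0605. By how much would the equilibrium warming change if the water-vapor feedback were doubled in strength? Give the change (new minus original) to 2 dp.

6.65 °C

Original: g = 0.2664, ΔT = 6.31/(1−0.2664) = 8.6014 °C.
With doubled water-vapor: g' = 0.5864, ΔT' = 6.31/(1−0.5864) = 15.2563 °C.
Change = 15.2563 − 8.6014 = 6.65 °C.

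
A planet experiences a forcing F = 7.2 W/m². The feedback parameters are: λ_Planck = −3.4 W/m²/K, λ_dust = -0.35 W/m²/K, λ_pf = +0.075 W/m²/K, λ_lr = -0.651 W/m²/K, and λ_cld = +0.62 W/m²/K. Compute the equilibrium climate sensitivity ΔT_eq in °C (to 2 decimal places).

Net feedback parameter λ = (−3.4) + (-0.35) + (+0.075) + (-0.651) + (+0.62) = -3.706 W/m²/K.
ΔT = −F/λ = −7.2/(-3.706) = 1.94 °C.

1.94 °C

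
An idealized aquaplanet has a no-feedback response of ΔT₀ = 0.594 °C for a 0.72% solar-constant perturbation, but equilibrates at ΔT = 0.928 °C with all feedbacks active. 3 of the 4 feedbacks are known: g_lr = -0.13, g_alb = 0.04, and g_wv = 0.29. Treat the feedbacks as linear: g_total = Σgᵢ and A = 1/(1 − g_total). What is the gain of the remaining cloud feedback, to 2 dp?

0.16

Amplification A = ΔT/ΔT₀ = 0.928/0.594 = 1.562.
Total gain g = 1 − 1/A = 1 − 1/1.562 = 0.3598.
Known gains sum to -0.13 + 0.04 + 0.29 = 0.2.
g_cld = 0.3598 − 0.2 = 0.16.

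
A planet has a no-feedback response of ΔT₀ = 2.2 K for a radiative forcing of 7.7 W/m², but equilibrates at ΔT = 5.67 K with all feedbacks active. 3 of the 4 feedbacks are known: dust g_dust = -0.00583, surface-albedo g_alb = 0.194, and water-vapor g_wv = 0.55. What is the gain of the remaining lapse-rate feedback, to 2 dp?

-0.13

Amplification A = ΔT/ΔT₀ = 5.67/2.2 = 2.577.
Total gain g = 1 − 1/A = 1 − 1/2.577 = 0.612.
Known gains sum to -0.00583 + 0.194 + 0.55 = 0.73817.
g_lr = 0.612 − 0.73817 = -0.13.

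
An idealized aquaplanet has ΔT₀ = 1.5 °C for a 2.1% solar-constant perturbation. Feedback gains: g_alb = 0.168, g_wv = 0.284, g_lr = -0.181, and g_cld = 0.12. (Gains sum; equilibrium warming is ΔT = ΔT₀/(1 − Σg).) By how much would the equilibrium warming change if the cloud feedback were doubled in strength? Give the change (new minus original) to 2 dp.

Original: g = 0.391, ΔT = 1.5/(1−0.391) = 2.4631 °C.
With doubled cloud: g' = 0.511, ΔT' = 1.5/(1−0.511) = 3.0675 °C.
Change = 3.0675 − 2.4631 = 0.60 °C.

0.60 °C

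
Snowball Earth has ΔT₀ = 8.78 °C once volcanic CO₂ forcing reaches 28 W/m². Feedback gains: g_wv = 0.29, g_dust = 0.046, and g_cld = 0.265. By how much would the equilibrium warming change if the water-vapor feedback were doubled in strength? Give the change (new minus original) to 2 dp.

Original: g = 0.601, ΔT = 8.78/(1−0.601) = 22.0050 °C.
With doubled water-vapor: g' = 0.891, ΔT' = 8.78/(1−0.891) = 80.5505 °C.
Change = 80.5505 − 22.0050 = 58.55 °C.

58.55 °C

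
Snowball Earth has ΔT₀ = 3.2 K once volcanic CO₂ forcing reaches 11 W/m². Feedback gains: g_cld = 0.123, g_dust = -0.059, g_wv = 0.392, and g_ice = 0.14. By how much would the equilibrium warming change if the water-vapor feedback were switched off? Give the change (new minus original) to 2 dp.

Original: g = 0.596, ΔT = 3.2/(1−0.596) = 7.9208 K.
Without water-vapor: g' = 0.204, ΔT' = 3.2/(1−0.204) = 4.0201 K.
Change = 4.0201 − 7.9208 = -3.90 K.

-3.90 K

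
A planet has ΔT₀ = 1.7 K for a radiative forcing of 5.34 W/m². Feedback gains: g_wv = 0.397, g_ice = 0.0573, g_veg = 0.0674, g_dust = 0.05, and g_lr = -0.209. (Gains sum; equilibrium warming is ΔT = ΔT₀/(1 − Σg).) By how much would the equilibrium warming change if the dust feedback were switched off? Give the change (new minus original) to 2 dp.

Original: g = 0.3627, ΔT = 1.7/(1−0.3627) = 2.6675 K.
Without dust: g' = 0.3127, ΔT' = 1.7/(1−0.3127) = 2.4734 K.
Change = 2.4734 − 2.6675 = -0.19 K.

-0.19 K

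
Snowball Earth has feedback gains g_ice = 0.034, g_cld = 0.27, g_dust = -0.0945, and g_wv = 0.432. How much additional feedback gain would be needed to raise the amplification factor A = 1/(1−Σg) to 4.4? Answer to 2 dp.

Current total gain = 0.6415.
Target gain for A = 4.4: g* = 1 − 1/4.4 = 0.7727.
Additional gain needed = 0.7727 − 0.6415 = 0.13.

0.13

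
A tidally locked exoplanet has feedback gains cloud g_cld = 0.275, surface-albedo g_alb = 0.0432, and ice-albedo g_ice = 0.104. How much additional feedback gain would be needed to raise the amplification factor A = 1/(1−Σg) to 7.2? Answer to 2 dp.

0.44

Current total gain = 0.4222.
Target gain for A = 7.2: g* = 1 − 1/7.2 = 0.8611.
Additional gain needed = 0.8611 − 0.4222 = 0.44.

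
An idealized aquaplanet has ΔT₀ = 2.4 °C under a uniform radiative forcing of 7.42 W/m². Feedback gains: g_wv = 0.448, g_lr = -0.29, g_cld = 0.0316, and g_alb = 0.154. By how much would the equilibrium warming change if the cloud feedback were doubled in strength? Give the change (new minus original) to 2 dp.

Original: g = 0.3436, ΔT = 2.4/(1−0.3436) = 3.6563 °C.
With doubled cloud: g' = 0.3752, ΔT' = 2.4/(1−0.3752) = 3.8412 °C.
Change = 3.8412 − 3.6563 = 0.18 °C.

0.18 °C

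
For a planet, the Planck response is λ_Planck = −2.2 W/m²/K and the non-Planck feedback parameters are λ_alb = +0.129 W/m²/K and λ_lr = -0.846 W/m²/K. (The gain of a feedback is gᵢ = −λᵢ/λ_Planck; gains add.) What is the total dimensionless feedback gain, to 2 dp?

Convert to gains: g_alb = 0.129/2.2 = 0.05864; g_lr = -0.846/2.2 = -0.3845.
Total gain g = -0.32586.

-0.33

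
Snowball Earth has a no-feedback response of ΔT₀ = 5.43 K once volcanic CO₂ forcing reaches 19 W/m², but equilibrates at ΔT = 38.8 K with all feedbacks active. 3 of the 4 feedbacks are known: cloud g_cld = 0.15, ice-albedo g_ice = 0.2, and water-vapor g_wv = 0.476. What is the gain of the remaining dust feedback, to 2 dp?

0.03

Amplification A = ΔT/ΔT₀ = 38.8/5.43 = 7.145.
Total gain g = 1 − 1/A = 1 − 1/7.145 = 0.86.
Known gains sum to 0.15 + 0.2 + 0.476 = 0.826.
g_dust = 0.86 − 0.826 = 0.03.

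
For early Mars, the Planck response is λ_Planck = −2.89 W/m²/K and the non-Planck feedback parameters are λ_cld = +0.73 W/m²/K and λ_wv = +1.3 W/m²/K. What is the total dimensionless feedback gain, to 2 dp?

0.70

Convert to gains: g_cld = 0.73/2.89 = 0.2526; g_wv = 1.3/2.89 = 0.4498.
Total gain g = 0.7024.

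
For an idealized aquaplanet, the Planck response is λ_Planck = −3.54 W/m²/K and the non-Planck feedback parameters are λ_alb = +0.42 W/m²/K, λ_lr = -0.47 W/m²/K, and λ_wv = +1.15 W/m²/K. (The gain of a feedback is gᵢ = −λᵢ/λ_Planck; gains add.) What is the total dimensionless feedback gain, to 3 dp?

Convert to gains: g_alb = 0.42/3.54 = 0.1186; g_lr = -0.47/3.54 = -0.1328; g_wv = 1.15/3.54 = 0.3249.
Total gain g = 0.3107.

0.311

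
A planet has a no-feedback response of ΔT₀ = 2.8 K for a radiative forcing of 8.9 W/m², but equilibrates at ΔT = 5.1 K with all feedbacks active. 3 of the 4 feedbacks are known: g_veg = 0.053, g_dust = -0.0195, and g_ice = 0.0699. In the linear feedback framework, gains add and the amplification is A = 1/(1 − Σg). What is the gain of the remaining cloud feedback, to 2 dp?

Amplification A = ΔT/ΔT₀ = 5.1/2.8 = 1.821.
Total gain g = 1 − 1/A = 1 − 1/1.821 = 0.4509.
Known gains sum to 0.053 − 0.0195 + 0.0699 = 0.1034.
g_cld = 0.4509 − 0.1034 = 0.35.

0.35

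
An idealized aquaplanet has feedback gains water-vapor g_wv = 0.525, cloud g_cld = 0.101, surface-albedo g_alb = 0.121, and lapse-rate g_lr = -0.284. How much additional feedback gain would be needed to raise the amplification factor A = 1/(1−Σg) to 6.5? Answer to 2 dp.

0.38

Current total gain = 0.463.
Target gain for A = 6.5: g* = 1 − 1/6.5 = 0.8462.
Additional gain needed = 0.8462 − 0.463 = 0.38.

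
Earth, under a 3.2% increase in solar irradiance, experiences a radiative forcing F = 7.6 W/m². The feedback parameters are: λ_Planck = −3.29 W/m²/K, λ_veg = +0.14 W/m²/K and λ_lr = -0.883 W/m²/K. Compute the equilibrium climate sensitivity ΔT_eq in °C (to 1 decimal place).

Net feedback parameter λ = (−3.29) + (+0.14) + (-0.883) = -4.033 W/m²/K.
ΔT = −F/λ = −7.6/(-4.033) = 1.9 °C.

1.9 °C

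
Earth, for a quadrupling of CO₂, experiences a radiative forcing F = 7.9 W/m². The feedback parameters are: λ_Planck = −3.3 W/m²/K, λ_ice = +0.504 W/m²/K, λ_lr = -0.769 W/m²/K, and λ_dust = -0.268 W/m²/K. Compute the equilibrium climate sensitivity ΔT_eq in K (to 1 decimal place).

2.1 K

Net feedback parameter λ = (−3.3) + (+0.504) + (-0.769) + (-0.268) = -3.833 W/m²/K.
ΔT = −F/λ = −7.9/(-3.833) = 2.1 K.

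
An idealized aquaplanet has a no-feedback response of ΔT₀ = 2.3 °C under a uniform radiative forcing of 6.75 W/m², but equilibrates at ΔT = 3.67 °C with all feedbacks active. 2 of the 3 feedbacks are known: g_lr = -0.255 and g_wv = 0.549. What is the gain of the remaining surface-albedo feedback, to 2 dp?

Amplification A = ΔT/ΔT₀ = 3.67/2.3 = 1.596.
Total gain g = 1 − 1/A = 1 − 1/1.596 = 0.3734.
Known gains sum to -0.255 + 0.549 = 0.294.
g_alb = 0.3734 − 0.294 = 0.08.

0.08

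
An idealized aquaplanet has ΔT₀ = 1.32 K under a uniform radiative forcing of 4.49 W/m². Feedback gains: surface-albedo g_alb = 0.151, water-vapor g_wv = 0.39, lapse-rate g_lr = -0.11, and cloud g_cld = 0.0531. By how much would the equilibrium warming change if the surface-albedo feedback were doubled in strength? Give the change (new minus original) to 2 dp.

1.06 K

Original: g = 0.4841, ΔT = 1.32/(1−0.4841) = 2.5586 K.
With doubled surface-albedo: g' = 0.6351, ΔT' = 1.32/(1−0.6351) = 3.6174 K.
Change = 3.6174 − 2.5586 = 1.06 K.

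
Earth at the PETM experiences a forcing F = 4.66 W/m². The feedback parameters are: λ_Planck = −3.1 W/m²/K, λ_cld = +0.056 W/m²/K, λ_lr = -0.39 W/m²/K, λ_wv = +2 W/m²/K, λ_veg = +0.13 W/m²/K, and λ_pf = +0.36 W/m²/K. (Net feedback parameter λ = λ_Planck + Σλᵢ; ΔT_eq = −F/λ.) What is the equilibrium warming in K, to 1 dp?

Net feedback parameter λ = (−3.1) + (+0.056) + (-0.39) + (+2) + (+0.13) + (+0.36) = -0.944 W/m²/K.
ΔT = −F/λ = −4.66/(-0.944) = 4.9 K.

4.9 K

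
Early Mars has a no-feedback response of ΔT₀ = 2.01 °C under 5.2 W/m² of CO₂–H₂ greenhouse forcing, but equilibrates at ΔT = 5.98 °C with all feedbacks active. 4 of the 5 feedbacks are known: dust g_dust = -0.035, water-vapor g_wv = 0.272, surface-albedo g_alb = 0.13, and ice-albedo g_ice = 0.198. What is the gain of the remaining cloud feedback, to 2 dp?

0.10

Amplification A = ΔT/ΔT₀ = 5.98/2.01 = 2.975.
Total gain g = 1 − 1/A = 1 − 1/2.975 = 0.6639.
Known gains sum to -0.035 + 0.272 + 0.13 + 0.198 = 0.565.
g_cld = 0.6639 − 0.565 = 0.10.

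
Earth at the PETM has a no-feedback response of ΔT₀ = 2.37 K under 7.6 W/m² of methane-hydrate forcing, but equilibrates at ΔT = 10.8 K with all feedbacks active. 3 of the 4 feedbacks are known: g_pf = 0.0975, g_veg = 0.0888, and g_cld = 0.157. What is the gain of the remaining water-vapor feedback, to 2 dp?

0.44

Amplification A = ΔT/ΔT₀ = 10.8/2.37 = 4.557.
Total gain g = 1 − 1/A = 1 − 1/4.557 = 0.7806.
Known gains sum to 0.0975 + 0.0888 + 0.157 = 0.3433.
g_wv = 0.7806 − 0.3433 = 0.44.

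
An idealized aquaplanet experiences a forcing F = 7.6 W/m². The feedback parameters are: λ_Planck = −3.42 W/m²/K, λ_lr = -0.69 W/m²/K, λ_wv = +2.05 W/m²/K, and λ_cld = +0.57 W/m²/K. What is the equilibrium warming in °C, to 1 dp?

Net feedback parameter λ = (−3.42) + (-0.69) + (+2.05) + (+0.57) = -1.49 W/m²/K.
ΔT = −F/λ = −7.6/(-1.49) = 5.1 °C.

5.1 °C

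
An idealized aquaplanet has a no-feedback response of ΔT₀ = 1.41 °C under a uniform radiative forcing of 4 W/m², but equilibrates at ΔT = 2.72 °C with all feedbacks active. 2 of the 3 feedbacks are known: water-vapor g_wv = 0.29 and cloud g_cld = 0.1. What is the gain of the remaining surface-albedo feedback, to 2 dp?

Amplification A = ΔT/ΔT₀ = 2.72/1.41 = 1.929.
Total gain g = 1 − 1/A = 1 − 1/1.929 = 0.4816.
Known gains sum to 0.29 + 0.1 = 0.39.
g_alb = 0.4816 − 0.39 = 0.09.

0.09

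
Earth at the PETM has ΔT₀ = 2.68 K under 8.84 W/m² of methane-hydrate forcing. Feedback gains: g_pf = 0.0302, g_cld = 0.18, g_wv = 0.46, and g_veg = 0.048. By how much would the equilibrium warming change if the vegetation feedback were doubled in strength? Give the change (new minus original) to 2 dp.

1.95 K

Original: g = 0.7182, ΔT = 2.68/(1−0.7182) = 9.5103 K.
With doubled vegetation: g' = 0.7662, ΔT' = 2.68/(1−0.7662) = 11.4628 K.
Change = 11.4628 − 9.5103 = 1.95 K.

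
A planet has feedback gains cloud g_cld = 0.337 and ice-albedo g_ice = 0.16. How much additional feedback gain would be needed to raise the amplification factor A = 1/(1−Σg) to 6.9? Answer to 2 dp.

0.36

Current total gain = 0.497.
Target gain for A = 6.9: g* = 1 − 1/6.9 = 0.8551.
Additional gain needed = 0.8551 − 0.497 = 0.36.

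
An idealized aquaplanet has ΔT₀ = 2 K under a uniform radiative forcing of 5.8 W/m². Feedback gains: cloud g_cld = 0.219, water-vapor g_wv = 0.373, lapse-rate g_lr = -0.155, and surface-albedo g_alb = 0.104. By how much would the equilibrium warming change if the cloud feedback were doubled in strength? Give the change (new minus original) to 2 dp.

3.98 K

Original: g = 0.541, ΔT = 2/(1−0.541) = 4.3573 K.
With doubled cloud: g' = 0.76, ΔT' = 2/(1−0.76) = 8.3333 K.
Change = 8.3333 − 4.3573 = 3.98 K.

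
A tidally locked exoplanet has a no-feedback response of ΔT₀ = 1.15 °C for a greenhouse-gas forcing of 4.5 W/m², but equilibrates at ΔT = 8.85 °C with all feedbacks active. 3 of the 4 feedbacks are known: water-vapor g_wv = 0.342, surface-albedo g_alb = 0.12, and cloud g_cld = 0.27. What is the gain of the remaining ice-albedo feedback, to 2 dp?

0.14

Amplification A = ΔT/ΔT₀ = 8.85/1.15 = 7.696.
Total gain g = 1 − 1/A = 1 − 1/7.696 = 0.8701.
Known gains sum to 0.342 + 0.12 + 0.27 = 0.732.
g_ice = 0.8701 − 0.732 = 0.14.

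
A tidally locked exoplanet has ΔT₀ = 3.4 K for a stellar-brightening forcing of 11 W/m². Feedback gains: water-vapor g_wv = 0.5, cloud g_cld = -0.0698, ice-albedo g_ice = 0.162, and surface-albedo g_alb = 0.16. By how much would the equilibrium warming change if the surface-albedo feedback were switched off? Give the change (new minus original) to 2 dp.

Original: g = 0.7522, ΔT = 3.4/(1−0.7522) = 13.7207 K.
Without surface-albedo: g' = 0.5922, ΔT' = 3.4/(1−0.5922) = 8.3374 K.
Change = 8.3374 − 13.7207 = -5.38 K.

-5.38 K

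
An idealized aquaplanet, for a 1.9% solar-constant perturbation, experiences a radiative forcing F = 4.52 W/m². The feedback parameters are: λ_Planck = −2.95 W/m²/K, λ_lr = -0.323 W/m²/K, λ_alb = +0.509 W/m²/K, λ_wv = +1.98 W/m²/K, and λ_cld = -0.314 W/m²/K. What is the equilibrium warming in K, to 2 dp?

4.12 K

Net feedback parameter λ = (−2.95) + (-0.323) + (+0.509) + (+1.98) + (-0.314) = -1.098 W/m²/K.
ΔT = −F/λ = −4.52/(-1.098) = 4.12 K.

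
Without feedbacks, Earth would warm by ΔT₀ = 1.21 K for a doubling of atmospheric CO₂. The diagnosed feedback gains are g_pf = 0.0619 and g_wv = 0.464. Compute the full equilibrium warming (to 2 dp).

2.55 K

Total gain g = 0.0619 + 0.464 = 0.5259.
Amplification A = 1/(1 − 0.5259) = 2.109.
ΔT = 1.21 × 2.109 = 2.55 K.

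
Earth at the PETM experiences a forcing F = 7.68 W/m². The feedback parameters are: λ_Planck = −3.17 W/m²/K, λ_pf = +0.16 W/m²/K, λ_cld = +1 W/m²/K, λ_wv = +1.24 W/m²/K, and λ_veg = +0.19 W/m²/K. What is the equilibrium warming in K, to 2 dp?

13.24 K

Net feedback parameter λ = (−3.17) + (+0.16) + (+1) + (+1.24) + (+0.19) = -0.58 W/m²/K.
ΔT = −F/λ = −7.68/(-0.58) = 13.24 K.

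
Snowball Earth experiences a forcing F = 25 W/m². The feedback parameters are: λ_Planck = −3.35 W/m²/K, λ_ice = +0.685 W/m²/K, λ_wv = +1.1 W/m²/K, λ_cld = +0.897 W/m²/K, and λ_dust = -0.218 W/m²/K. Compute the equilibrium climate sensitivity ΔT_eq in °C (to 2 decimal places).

Net feedback parameter λ = (−3.35) + (+0.685) + (+1.1) + (+0.897) + (-0.218) = -0.886 W/m²/K.
ΔT = −F/λ = −25/(-0.886) = 28.22 °C.

28.22 °C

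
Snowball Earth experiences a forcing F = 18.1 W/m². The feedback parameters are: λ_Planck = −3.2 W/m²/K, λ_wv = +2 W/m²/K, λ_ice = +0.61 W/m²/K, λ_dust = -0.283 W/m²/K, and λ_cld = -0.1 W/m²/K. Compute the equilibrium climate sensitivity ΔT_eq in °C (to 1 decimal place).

Net feedback parameter λ = (−3.2) + (+2) + (+0.61) + (-0.283) + (-0.1) = -0.973 W/m²/K.
ΔT = −F/λ = −18.1/(-0.973) = 18.6 °C.

18.6 °C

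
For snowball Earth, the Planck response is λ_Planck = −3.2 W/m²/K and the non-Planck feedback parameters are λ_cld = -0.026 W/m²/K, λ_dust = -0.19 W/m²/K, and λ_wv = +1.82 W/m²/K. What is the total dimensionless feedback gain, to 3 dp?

Convert to gains: g_cld = -0.026/3.2 = -0.008125; g_dust = -0.19/3.2 = -0.05937; g_wv = 1.82/3.2 = 0.5687.
Total gain g = 0.501205.

0.501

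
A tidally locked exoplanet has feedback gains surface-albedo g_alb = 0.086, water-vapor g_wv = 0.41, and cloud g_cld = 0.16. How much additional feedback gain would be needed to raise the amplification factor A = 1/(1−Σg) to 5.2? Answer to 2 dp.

Current total gain = 0.656.
Target gain for A = 5.2: g* = 1 − 1/5.2 = 0.8077.
Additional gain needed = 0.8077 − 0.656 = 0.15.

0.15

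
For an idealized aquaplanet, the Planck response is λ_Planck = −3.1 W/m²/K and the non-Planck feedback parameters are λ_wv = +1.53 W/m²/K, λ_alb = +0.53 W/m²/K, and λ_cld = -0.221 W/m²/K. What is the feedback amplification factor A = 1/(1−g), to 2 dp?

Convert to gains: g_wv = 1.53/3.1 = 0.4935; g_alb = 0.53/3.1 = 0.171; g_cld = -0.221/3.1 = -0.07129.
Total gain g = 0.59321.
A = 1/(1 − 0.59321) = 2.46.

2.46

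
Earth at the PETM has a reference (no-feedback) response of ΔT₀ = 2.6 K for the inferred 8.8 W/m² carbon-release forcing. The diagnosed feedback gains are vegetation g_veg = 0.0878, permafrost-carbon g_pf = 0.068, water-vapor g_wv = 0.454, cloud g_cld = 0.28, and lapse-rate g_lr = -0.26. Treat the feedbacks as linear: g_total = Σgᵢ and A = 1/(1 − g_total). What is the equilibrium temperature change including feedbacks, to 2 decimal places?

Total gain g = 0.0878 + 0.068 + 0.454 + 0.28 − 0.26 = 0.6298.
Amplification A = 1/(1 − 0.6298) = 2.701.
ΔT = 2.6 × 2.701 = 7.02 K.

7.02 K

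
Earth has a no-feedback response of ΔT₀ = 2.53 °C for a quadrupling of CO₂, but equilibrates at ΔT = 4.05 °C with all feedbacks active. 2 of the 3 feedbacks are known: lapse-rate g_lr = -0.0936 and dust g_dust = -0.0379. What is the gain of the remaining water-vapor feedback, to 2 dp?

0.51

Amplification A = ΔT/ΔT₀ = 4.05/2.53 = 1.601.
Total gain g = 1 − 1/A = 1 − 1/1.601 = 0.3754.
Known gains sum to -0.0936 − 0.0379 = -0.1315.
g_wv = 0.3754 + 0.1315 = 0.51.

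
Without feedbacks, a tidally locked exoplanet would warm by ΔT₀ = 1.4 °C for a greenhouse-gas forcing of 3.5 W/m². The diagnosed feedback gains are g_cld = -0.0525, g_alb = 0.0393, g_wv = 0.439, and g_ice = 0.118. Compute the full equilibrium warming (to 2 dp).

Total gain g = -0.0525 + 0.0393 + 0.439 + 0.118 = 0.5438.
Amplification A = 1/(1 − 0.5438) = 2.192.
ΔT = 1.4 × 2.192 = 3.07 °C.

3.07 °C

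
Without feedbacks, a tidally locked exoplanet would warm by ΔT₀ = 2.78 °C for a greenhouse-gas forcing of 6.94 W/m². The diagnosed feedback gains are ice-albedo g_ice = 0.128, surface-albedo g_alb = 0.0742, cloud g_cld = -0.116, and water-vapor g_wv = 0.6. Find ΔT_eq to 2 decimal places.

Total gain g = 0.128 + 0.0742 − 0.116 + 0.6 = 0.6862.
Amplification A = 1/(1 − 0.6862) = 3.187.
ΔT = 2.78 × 3.187 = 8.86 °C.

8.86 °C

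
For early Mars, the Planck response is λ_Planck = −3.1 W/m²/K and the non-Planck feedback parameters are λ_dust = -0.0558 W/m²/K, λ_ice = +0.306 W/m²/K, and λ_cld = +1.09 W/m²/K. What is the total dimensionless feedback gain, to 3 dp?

0.432

Convert to gains: g_dust = -0.0558/3.1 = -0.018; g_ice = 0.306/3.1 = 0.09871; g_cld = 1.09/3.1 = 0.3516.
Total gain g = 0.43231.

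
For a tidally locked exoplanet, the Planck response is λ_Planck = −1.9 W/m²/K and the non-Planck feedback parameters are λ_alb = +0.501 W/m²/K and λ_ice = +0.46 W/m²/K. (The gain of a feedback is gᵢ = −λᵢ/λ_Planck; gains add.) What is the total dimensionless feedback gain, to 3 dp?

0.506

Convert to gains: g_alb = 0.501/1.9 = 0.2637; g_ice = 0.46/1.9 = 0.2421.
Total gain g = 0.5058.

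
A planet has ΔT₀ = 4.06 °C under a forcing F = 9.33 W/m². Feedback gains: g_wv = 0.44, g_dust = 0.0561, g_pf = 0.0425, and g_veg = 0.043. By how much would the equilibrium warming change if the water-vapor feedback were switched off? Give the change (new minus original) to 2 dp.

-4.97 °C

Original: g = 0.5816, ΔT = 4.06/(1−0.5816) = 9.7036 °C.
Without water-vapor: g' = 0.1416, ΔT' = 4.06/(1−0.1416) = 4.7297 °C.
Change = 4.7297 − 9.7036 = -4.97 °C.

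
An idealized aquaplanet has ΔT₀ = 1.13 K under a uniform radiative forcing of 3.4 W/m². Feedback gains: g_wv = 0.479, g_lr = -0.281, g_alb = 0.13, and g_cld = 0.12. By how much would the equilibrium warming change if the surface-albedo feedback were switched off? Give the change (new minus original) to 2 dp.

-0.39 K

Original: g = 0.448, ΔT = 1.13/(1−0.448) = 2.0471 K.
Without surface-albedo: g' = 0.318, ΔT' = 1.13/(1−0.318) = 1.6569 K.
Change = 1.6569 − 2.0471 = -0.39 K.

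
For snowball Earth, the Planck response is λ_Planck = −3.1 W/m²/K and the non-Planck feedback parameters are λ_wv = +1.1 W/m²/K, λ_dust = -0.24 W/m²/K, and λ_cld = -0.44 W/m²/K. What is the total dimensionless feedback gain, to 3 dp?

0.135

Convert to gains: g_wv = 1.1/3.1 = 0.3548; g_dust = -0.24/3.1 = -0.07742; g_cld = -0.44/3.1 = -0.1419.
Total gain g = 0.13548.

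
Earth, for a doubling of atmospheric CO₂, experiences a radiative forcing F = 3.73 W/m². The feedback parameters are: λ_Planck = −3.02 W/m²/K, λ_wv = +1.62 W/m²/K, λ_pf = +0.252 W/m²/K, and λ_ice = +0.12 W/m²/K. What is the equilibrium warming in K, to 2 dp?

Net feedback parameter λ = (−3.02) + (+1.62) + (+0.252) + (+0.12) = -1.028 W/m²/K.
ΔT = −F/λ = −3.73/(-1.028) = 3.63 K.

3.63 K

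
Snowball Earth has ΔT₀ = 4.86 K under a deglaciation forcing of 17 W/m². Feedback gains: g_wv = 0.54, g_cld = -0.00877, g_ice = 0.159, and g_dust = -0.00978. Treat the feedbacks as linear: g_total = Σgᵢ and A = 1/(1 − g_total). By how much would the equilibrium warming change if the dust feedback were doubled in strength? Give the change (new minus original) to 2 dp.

-0.45 K

Original: g = 0.68045, ΔT = 4.86/(1−0.68045) = 15.2089 K.
With doubled dust: g' = 0.67067, ΔT' = 4.86/(1−0.67067) = 14.7572 K.
Change = 14.7572 − 15.2089 = -0.45 K.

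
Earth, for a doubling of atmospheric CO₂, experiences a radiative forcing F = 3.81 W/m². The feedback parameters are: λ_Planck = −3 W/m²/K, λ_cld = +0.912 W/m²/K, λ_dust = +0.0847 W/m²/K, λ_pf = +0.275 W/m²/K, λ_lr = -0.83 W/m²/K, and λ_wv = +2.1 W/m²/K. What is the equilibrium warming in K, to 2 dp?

Net feedback parameter λ = (−3) + (+0.912) + (+0.0847) + (+0.275) + (-0.83) + (+2.1) = -0.4583 W/m²/K.
ΔT = −F/λ = −3.81/(-0.4583) = 8.31 K.

8.31 K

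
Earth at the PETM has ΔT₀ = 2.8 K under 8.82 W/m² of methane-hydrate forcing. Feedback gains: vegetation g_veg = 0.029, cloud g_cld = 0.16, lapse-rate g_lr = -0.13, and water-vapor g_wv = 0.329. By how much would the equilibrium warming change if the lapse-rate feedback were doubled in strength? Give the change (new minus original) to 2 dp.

Original: g = 0.388, ΔT = 2.8/(1−0.388) = 4.5752 K.
With doubled lapse-rate: g' = 0.258, ΔT' = 2.8/(1−0.258) = 3.7736 K.
Change = 3.7736 − 4.5752 = -0.80 K.

-0.80 K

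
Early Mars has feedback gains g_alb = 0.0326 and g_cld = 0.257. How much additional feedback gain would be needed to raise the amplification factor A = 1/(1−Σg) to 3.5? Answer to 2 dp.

0.42

Current total gain = 0.2896.
Target gain for A = 3.5: g* = 1 − 1/3.5 = 0.7143.
Additional gain needed = 0.7143 − 0.2896 = 0.42.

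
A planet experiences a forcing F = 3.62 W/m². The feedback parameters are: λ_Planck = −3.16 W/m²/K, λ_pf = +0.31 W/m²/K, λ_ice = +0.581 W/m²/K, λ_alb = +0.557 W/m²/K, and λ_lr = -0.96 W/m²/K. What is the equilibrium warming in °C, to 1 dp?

Net feedback parameter λ = (−3.16) + (+0.31) + (+0.581) + (+0.557) + (-0.96) = -2.672 W/m²/K.
ΔT = −F/λ = −3.62/(-2.672) = 1.4 °C.

1.4 °C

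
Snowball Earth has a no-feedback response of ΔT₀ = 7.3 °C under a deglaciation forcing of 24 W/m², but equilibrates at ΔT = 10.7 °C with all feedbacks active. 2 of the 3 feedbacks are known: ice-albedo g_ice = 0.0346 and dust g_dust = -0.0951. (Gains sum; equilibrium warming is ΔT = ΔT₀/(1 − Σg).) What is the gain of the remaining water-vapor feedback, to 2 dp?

Amplification A = ΔT/ΔT₀ = 10.7/7.3 = 1.466.
Total gain g = 1 − 1/A = 1 − 1/1.466 = 0.3179.
Known gains sum to 0.0346 − 0.0951 = -0.0605.
g_wv = 0.3179 + 0.0605 = 0.38.

0.38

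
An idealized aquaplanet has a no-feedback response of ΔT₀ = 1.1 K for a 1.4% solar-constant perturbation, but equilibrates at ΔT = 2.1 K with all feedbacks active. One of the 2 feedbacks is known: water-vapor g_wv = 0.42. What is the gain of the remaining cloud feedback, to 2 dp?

Amplification A = ΔT/ΔT₀ = 2.1/1.1 = 1.909.
Total gain g = 1 − 1/A = 1 − 1/1.909 = 0.4762.
The known gain is 0.42.
g_cld = 0.4762 − 0.42 = 0.06.

0.06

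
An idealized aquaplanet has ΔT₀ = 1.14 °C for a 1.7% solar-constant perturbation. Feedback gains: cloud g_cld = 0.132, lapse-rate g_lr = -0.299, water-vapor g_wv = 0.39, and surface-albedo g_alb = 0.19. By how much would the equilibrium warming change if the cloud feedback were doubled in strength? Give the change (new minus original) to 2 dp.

Original: g = 0.413, ΔT = 1.14/(1−0.413) = 1.9421 °C.
With doubled cloud: g' = 0.545, ΔT' = 1.14/(1−0.545) = 2.5055 °C.
Change = 2.5055 − 1.9421 = 0.56 °C.

0.56 °C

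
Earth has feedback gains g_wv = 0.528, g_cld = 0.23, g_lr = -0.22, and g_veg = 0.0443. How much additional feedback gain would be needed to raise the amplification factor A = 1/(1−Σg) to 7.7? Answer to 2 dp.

0.29

Current total gain = 0.5823.
Target gain for A = 7.7: g* = 1 − 1/7.7 = 0.8701.
Additional gain needed = 0.8701 − 0.5823 = 0.29.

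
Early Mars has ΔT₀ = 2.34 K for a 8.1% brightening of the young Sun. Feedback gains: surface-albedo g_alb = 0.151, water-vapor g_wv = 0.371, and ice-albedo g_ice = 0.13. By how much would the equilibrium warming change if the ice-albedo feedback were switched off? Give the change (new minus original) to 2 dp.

-1.83 K

Original: g = 0.652, ΔT = 2.34/(1−0.652) = 6.7241 K.
Without ice-albedo: g' = 0.522, ΔT' = 2.34/(1−0.522) = 4.8954 K.
Change = 4.8954 − 6.7241 = -1.83 K.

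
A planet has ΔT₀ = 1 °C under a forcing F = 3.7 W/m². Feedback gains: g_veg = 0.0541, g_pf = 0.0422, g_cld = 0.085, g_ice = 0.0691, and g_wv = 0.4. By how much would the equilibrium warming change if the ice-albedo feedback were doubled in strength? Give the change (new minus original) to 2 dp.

Original: g = 0.6504, ΔT = 1/(1−0.6504) = 2.8604 °C.
With doubled ice-albedo: g' = 0.7195, ΔT' = 1/(1−0.7195) = 3.5651 °C.
Change = 3.5651 − 2.8604 = 0.70 °C.

0.70 °C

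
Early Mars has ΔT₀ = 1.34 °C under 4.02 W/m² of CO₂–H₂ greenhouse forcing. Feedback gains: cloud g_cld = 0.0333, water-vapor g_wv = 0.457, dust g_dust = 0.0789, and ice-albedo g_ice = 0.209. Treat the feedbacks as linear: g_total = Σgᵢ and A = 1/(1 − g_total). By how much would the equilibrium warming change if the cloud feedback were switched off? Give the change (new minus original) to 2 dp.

Original: g = 0.7782, ΔT = 1.34/(1−0.7782) = 6.0415 °C.
Without cloud: g' = 0.7449, ΔT' = 1.34/(1−0.7449) = 5.2528 °C.
Change = 5.2528 − 6.0415 = -0.79 °C.

-0.79 °C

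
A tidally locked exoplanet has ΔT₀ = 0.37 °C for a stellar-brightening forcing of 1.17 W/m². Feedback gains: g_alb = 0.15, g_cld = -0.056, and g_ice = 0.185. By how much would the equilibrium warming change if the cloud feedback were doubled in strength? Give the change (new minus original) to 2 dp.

Original: g = 0.279, ΔT = 0.37/(1−0.279) = 0.5132 °C.
With doubled cloud: g' = 0.223, ΔT' = 0.37/(1−0.223) = 0.4762 °C.
Change = 0.4762 − 0.5132 = -0.04 °C.

-0.04 °C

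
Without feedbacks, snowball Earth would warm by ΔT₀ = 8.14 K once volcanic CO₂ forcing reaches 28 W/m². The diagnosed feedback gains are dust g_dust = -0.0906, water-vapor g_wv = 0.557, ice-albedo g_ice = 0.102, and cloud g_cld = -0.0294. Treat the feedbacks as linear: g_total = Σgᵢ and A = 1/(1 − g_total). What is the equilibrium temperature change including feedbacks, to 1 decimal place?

17.7 K

Total gain g = -0.0906 + 0.557 + 0.102 − 0.0294 = 0.539.
Amplification A = 1/(1 − 0.539) = 2.169.
ΔT = 8.14 × 2.169 = 17.7 K.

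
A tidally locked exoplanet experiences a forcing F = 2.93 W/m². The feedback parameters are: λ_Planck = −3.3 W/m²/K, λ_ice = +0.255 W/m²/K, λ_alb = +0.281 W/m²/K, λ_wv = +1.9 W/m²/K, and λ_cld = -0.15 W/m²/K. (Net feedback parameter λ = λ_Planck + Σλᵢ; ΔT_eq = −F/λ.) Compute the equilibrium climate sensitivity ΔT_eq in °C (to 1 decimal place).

Net feedback parameter λ = (−3.3) + (+0.255) + (+0.281) + (+1.9) + (-0.15) = -1.014 W/m²/K.
ΔT = −F/λ = −2.93/(-1.014) = 2.9 °C.

2.9 °C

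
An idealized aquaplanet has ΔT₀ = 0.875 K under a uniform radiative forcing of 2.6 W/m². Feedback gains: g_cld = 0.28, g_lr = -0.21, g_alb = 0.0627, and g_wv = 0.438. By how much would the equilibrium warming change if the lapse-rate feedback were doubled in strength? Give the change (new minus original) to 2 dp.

Original: g = 0.5707, ΔT = 0.875/(1−0.5707) = 2.0382 K.
With doubled lapse-rate: g' = 0.3607, ΔT' = 0.875/(1−0.3607) = 1.3687 K.
Change = 1.3687 − 2.0382 = -0.67 K.

-0.67 K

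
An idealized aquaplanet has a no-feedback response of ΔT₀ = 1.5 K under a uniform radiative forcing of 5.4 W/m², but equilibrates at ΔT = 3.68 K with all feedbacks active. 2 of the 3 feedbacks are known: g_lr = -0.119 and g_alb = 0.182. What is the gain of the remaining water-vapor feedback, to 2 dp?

0.53

Amplification A = ΔT/ΔT₀ = 3.68/1.5 = 2.453.
Total gain g = 1 − 1/A = 1 − 1/2.453 = 0.5923.
Known gains sum to -0.119 + 0.182 = 0.063.
g_wv = 0.5923 − 0.063 = 0.53.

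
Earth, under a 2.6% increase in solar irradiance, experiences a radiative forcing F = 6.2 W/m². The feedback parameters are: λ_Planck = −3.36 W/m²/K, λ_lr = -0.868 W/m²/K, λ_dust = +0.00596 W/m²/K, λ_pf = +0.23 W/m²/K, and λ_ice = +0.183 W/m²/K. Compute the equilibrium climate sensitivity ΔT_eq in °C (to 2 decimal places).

Net feedback parameter λ = (−3.36) + (-0.868) + (+0.00596) + (+0.23) + (+0.183) = -3.80904 W/m²/K.
ΔT = −F/λ = −6.2/(-3.80904) = 1.63 °C.

1.63 °C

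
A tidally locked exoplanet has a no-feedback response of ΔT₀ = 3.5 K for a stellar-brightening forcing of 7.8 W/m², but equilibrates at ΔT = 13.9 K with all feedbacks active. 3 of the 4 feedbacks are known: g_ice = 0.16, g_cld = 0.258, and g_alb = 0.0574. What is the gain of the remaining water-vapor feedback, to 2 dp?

0.27

Amplification A = ΔT/ΔT₀ = 13.9/3.5 = 3.971.
Total gain g = 1 − 1/A = 1 − 1/3.971 = 0.7482.
Known gains sum to 0.16 + 0.258 + 0.0574 = 0.4754.
g_wv = 0.7482 − 0.4754 = 0.27.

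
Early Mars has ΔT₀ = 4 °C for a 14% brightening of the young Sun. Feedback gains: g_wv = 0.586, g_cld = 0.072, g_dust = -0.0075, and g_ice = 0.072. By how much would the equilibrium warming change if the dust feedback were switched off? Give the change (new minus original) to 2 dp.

Original: g = 0.7225, ΔT = 4/(1−0.7225) = 14.4144 °C.
Without dust: g' = 0.73, ΔT' = 4/(1−0.73) = 14.8148 °C.
Change = 14.8148 − 14.4144 = 0.40 °C.

0.40 °C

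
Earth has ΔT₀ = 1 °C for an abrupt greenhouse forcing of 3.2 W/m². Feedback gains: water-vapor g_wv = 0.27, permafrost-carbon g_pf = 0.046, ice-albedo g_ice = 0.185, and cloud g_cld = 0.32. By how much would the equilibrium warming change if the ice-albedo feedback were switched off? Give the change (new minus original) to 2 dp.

Original: g = 0.821, ΔT = 1/(1−0.821) = 5.5866 °C.
Without ice-albedo: g' = 0.636, ΔT' = 1/(1−0.636) = 2.7473 °C.
Change = 2.7473 − 5.5866 = -2.84 °C.

-2.84 °C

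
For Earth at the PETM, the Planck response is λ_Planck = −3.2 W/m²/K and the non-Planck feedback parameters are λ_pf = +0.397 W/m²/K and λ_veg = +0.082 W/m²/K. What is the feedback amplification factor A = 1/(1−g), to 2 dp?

Convert to gains: g_pf = 0.397/3.2 = 0.1241; g_veg = 0.082/3.2 = 0.02562.
Total gain g = 0.14972.
A = 1/(1 − 0.14972) = 1.18.

1.18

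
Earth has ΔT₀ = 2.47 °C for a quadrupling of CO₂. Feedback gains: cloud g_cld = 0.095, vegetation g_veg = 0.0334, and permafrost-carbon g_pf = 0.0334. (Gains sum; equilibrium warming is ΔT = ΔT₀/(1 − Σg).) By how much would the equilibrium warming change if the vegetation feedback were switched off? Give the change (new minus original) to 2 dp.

Original: g = 0.1618, ΔT = 2.47/(1−0.1618) = 2.9468 °C.
Without vegetation: g' = 0.1284, ΔT' = 2.47/(1−0.1284) = 2.8339 °C.
Change = 2.8339 − 2.9468 = -0.11 °C.

-0.11 °C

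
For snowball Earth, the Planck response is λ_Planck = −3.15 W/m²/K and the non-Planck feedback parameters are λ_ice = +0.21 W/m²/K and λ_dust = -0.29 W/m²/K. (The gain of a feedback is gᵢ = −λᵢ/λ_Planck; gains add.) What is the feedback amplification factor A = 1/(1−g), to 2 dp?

0.98

Convert to gains: g_ice = 0.21/3.15 = 0.06667; g_dust = -0.29/3.15 = -0.09206.
Total gain g = -0.02539.
A = 1/(1 + 0.02539) = 0.98.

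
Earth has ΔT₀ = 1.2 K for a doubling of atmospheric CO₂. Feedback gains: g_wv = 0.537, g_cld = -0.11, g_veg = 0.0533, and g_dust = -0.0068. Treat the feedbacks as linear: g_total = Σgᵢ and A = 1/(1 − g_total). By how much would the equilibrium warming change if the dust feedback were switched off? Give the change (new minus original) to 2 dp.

Original: g = 0.4735, ΔT = 1.2/(1−0.4735) = 2.2792 K.
Without dust: g' = 0.4803, ΔT' = 1.2/(1−0.4803) = 2.3090 K.
Change = 2.3090 − 2.2792 = 0.03 K.

0.03 K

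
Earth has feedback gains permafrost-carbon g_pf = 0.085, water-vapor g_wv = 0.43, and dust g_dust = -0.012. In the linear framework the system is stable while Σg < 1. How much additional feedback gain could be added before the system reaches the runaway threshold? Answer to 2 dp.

Current total gain = 0.085 + 0.43 − 0.012 = 0.503.
Margin to runaway = 1 − 0.503 = 0.50.

0.50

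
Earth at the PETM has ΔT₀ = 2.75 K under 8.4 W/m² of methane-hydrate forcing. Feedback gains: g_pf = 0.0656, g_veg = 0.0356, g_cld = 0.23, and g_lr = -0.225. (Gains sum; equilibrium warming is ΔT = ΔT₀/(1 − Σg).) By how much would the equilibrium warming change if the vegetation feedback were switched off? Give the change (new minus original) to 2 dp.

Original: g = 0.1062, ΔT = 2.75/(1−0.1062) = 3.0768 K.
Without vegetation: g' = 0.0706, ΔT' = 2.75/(1−0.0706) = 2.9589 K.
Change = 2.9589 − 3.0768 = -0.12 K.

-0.12 K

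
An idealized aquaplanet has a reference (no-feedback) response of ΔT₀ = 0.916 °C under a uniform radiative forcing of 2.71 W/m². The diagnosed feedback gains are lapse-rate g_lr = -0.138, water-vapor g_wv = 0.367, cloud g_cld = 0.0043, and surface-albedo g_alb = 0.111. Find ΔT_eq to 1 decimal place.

Total gain g = -0.138 + 0.367 + 0.0043 + 0.111 = 0.3443.
Amplification A = 1/(1 − 0.3443) = 1.525.
ΔT = 0.916 × 1.525 = 1.4 °C.

1.4 °C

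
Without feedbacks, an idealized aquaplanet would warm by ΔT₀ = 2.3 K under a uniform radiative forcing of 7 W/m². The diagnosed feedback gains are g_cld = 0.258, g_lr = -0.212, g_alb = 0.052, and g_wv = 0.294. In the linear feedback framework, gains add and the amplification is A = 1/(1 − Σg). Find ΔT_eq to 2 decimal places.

Total gain g = 0.258 − 0.212 + 0.052 + 0.294 = 0.392.
Amplification A = 1/(1 − 0.392) = 1.645.
ΔT = 2.3 × 1.645 = 3.78 K.

3.78 K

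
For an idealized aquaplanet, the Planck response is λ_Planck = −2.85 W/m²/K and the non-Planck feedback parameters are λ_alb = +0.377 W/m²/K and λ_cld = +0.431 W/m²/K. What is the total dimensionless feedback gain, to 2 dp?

0.28

Convert to gains: g_alb = 0.377/2.85 = 0.1323; g_cld = 0.431/2.85 = 0.1512.
Total gain g = 0.2835.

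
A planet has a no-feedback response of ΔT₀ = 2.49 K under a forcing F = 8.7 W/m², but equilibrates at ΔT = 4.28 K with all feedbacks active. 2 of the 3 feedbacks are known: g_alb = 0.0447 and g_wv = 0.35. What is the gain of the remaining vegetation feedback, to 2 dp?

Amplification A = ΔT/ΔT₀ = 4.28/2.49 = 1.719.
Total gain g = 1 − 1/A = 1 − 1/1.719 = 0.4183.
Known gains sum to 0.0447 + 0.35 = 0.3947.
g_veg = 0.4183 − 0.3947 = 0.02.

0.02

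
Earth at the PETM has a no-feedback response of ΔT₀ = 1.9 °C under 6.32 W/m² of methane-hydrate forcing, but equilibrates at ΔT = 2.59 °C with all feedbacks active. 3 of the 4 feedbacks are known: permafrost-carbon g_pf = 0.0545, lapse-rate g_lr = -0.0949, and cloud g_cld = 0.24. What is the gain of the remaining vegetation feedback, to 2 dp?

0.07

Amplification A = ΔT/ΔT₀ = 2.59/1.9 = 1.363.
Total gain g = 1 − 1/A = 1 − 1/1.363 = 0.2663.
Known gains sum to 0.0545 − 0.0949 + 0.24 = 0.1996.
g_veg = 0.2663 − 0.1996 = 0.07.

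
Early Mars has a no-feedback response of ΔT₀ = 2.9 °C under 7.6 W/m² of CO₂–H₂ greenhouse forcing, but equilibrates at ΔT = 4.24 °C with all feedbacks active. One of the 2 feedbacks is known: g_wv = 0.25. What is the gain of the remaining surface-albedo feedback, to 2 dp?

Amplification A = ΔT/ΔT₀ = 4.24/2.9 = 1.462.
Total gain g = 1 − 1/A = 1 − 1/1.462 = 0.316.
The known gain is 0.25.
g_alb = 0.316 − 0.25 = 0.07.

0.07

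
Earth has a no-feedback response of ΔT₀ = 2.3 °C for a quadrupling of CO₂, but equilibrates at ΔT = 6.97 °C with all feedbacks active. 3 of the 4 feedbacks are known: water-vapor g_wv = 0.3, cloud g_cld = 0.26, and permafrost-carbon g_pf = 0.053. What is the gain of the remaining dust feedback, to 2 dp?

Amplification A = ΔT/ΔT₀ = 6.97/2.3 = 3.03.
Total gain g = 1 − 1/A = 1 − 1/3.03 = 0.67.
Known gains sum to 0.3 + 0.26 + 0.053 = 0.613.
g_dust = 0.67 − 0.613 = 0.06.

0.06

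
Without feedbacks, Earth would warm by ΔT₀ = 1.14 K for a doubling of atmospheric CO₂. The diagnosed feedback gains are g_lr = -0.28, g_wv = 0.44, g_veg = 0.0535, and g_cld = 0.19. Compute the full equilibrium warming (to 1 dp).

1.9 K

Total gain g = -0.28 + 0.44 + 0.0535 + 0.19 = 0.4035.
Amplification A = 1/(1 − 0.4035) = 1.676.
ΔT = 1.14 × 1.676 = 1.9 K.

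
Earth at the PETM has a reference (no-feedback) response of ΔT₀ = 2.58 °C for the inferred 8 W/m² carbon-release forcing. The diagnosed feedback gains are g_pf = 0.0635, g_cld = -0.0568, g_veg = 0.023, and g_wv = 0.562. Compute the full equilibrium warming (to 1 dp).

6.3 °C

Total gain g = 0.0635 − 0.0568 + 0.023 + 0.562 = 0.5917.
Amplification A = 1/(1 − 0.5917) = 2.449.
ΔT = 2.58 × 2.449 = 6.3 °C.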